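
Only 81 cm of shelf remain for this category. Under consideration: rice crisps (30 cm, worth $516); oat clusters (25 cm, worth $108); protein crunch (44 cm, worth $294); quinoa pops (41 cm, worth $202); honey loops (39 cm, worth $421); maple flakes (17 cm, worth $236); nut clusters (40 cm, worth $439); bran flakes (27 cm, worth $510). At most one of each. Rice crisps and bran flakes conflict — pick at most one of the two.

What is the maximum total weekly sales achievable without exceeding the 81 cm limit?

Ranking by ratio (weekly sales/cm): bran flakes 18.89, rice crisps 17.20, maple flakes 13.88, nut clusters 10.97.
Taking rice crisps + nut clusters: 70 cm used, 955 in weekly sales.
Runner-up nut clusters + bran flakes tops out at 949.

955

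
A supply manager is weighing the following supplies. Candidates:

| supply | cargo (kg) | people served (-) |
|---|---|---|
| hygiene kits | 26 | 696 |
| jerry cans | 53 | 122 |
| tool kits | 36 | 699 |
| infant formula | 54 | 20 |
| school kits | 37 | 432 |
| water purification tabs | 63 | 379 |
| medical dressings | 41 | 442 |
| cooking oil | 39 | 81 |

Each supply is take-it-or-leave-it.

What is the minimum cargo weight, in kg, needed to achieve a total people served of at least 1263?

62

Look for the lowest-cargo combination reaching 1263.
Taking hygiene kits + tool kits gives 1395 (≥ 1263) for 62 kg.
Any bundle with less than 62 kg falls short of 1263.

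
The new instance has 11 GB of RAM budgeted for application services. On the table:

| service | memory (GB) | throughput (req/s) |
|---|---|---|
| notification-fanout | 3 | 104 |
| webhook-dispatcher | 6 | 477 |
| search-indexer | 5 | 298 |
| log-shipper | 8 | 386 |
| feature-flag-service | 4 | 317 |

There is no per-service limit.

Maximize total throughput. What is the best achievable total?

Webhook-dispatcher + feature-flag-service uses 10 of the 11 GB and totals 794.

794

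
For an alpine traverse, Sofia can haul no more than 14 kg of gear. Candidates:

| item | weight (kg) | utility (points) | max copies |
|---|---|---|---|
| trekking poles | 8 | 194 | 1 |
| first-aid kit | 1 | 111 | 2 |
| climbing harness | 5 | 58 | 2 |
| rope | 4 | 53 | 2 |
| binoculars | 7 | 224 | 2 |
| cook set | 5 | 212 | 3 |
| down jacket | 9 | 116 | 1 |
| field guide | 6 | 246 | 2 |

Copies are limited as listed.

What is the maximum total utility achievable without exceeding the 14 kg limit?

714

Density check — first-aid kit 111.00, cook set 42.40, field guide 41.00, binoculars 32.00 are the best per kg.
Filling by ratio: 2×first-aid kit + 2×cook set for 646, with 2 kg left unused.
Replace 2×cook set with 2×field guide: the trade gains 68 net, giving 714 at 14 kg.
Nothing else within 14 kg beats 714.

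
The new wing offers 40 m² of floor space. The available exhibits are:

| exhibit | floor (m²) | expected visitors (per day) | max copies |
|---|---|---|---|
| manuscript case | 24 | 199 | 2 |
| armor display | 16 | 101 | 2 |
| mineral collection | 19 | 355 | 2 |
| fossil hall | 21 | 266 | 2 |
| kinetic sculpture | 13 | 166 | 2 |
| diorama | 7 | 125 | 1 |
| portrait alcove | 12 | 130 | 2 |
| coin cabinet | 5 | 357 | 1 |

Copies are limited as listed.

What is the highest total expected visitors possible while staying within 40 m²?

Density check — coin cabinet 71.40, mineral collection 18.68, diorama 17.86, kinetic sculpture 12.77 are the best per m².
Filling by ratio: mineral collection + diorama + coin cabinet for 837, with 9 m² left unused.
The 7 m² tied up in diorama is better spent on kinetic sculpture — total rises to 878 (37 m²).
No other feasible combination exceeds 878.

878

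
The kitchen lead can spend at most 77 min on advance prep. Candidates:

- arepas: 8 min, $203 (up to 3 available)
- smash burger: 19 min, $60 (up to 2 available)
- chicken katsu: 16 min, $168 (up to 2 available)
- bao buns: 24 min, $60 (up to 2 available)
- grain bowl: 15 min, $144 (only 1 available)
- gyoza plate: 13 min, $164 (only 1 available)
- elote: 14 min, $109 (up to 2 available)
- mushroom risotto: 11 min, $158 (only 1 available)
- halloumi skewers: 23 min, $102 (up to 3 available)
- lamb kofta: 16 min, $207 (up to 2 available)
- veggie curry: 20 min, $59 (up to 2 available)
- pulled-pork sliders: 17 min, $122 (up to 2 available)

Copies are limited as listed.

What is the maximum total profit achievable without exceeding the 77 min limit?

1191

Filling by ratio: 3×arepas + mushroom risotto + 2×lamb kofta for 1181, with 10 min left unused.
The 11 min tied up in mushroom risotto is better spent on chicken katsu — total rises to 1191 (72 min).
No other feasible combination exceeds 1191.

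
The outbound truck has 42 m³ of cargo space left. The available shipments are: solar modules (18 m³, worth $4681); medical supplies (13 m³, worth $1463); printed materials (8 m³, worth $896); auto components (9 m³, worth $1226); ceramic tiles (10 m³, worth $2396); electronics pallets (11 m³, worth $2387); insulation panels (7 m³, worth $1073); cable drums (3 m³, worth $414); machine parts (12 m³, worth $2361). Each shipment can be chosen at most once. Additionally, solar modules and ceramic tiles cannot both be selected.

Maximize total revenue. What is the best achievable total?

9429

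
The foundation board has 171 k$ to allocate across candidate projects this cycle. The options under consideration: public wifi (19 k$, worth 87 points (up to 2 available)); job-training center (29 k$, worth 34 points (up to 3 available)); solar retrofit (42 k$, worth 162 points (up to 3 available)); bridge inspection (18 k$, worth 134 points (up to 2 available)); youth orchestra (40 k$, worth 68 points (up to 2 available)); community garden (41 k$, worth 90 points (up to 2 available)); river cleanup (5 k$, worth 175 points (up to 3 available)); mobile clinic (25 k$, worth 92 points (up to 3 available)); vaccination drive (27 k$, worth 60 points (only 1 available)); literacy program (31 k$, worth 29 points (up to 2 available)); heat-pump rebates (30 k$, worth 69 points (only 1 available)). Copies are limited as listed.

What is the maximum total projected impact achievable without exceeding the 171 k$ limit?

1243

By projected impact per k$: river cleanup 35.00, bridge inspection 7.44, public wifi 4.58, solar retrofit 3.86 lead.
Filling by ratio: 2×public wifi + solar retrofit + 2×bridge inspection + 3×river cleanup + mobile clinic for 1221, with 15 k$ left unused.
Replace solar retrofit with 2×mobile clinic: the trade gains 22 net, giving 1243 at 164 k$.
Every other selection either busts 171 k$ or exceeds an availability limit or fails to beat 1243.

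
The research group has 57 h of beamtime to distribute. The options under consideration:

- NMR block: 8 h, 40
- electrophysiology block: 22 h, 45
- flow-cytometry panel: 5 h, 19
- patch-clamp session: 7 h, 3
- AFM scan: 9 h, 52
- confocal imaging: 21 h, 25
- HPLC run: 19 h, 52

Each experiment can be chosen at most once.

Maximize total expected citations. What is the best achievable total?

169

The ratio heuristic lands on NMR block + flow-cytometry panel + patch-clamp session + AFM scan + HPLC run (166) but leaves 9 h idle.
Replace flow-cytometry panel and patch-clamp session with confocal imaging: the trade gains 3 net, giving 169 at 57 h.
No other feasible combination exceeds 169.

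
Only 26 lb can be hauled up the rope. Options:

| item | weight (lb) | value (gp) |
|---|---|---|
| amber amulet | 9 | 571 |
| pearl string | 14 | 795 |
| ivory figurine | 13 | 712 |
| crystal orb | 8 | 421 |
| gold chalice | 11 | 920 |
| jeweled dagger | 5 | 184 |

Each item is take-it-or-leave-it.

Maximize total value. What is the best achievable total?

1715

Filling by ratio: amber amulet + gold chalice + jeweled dagger for 1675, with 1 lb left unused.
The 14 lb tied up in amber amulet and jeweled dagger is better spent on pearl string — total rises to 1715 (25 lb).
Next best is amber amulet + gold chalice + jeweled dagger at 1675 (25 lb) — short by 40.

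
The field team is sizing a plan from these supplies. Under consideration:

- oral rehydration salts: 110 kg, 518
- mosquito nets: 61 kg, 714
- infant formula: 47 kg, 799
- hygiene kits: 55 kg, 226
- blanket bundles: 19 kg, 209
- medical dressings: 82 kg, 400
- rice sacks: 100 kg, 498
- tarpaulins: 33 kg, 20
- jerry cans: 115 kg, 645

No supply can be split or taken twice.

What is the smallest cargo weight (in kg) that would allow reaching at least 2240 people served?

Look for the lowest-cargo combination reaching 2240.
Taking oral rehydration salts + mosquito nets + infant formula + blanket bundles gives 2240 (≥ 2240) for 237 kg.
Any bundle with less than 237 kg falls short of 2240.

237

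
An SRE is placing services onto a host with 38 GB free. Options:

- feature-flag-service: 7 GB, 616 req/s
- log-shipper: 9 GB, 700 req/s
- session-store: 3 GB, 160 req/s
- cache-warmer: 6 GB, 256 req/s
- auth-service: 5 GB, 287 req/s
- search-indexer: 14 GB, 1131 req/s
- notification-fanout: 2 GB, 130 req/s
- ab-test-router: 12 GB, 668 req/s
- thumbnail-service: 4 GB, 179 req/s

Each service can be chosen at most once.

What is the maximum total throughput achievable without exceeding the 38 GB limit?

2894

The ratio heuristic lands on feature-flag-service + log-shipper + auth-service + search-indexer + notification-fanout (2864) but leaves 1 GB idle.
The 2 GB tied up in notification-fanout is better spent on session-store — total rises to 2894 (38 GB).
No other feasible combination exceeds 2894.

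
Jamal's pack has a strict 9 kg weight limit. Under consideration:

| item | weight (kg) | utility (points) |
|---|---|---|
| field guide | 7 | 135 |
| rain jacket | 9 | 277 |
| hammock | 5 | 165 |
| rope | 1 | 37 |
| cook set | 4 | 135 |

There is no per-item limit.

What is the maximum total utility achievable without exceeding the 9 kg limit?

333

The ratio ordering already packs tightly: 9×rope, 9 kg, 333.
Every other selection either busts 9 kg or fails to beat 333.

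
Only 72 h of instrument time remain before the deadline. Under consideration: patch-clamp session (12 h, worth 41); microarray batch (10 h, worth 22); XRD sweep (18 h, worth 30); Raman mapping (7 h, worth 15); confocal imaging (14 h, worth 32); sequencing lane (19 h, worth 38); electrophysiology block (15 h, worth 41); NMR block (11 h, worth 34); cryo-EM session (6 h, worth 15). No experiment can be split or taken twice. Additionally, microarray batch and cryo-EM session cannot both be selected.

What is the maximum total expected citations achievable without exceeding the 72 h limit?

Patch-clamp session + confocal imaging + sequencing lane + electrophysiology block + NMR block uses 71 of the 72 h and totals 186.
Next best is patch-clamp session + microarray batch + Raman mapping + confocal imaging + electrophysiology block + NMR block at 185 (69 h) — short by 1.

186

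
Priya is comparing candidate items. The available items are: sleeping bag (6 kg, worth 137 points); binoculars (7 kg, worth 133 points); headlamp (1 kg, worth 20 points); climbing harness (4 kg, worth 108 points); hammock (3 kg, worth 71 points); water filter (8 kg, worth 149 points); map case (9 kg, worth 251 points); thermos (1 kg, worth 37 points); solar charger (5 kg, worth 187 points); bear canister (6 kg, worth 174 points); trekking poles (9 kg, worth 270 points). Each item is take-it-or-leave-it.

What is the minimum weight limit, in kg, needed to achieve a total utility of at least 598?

19

Minimise kg subject to total utility ≥ 598.
Taking climbing harness + thermos + solar charger + trekking poles gives 602 (≥ 598) for 19 kg.
No combination under 19 kg hits 598.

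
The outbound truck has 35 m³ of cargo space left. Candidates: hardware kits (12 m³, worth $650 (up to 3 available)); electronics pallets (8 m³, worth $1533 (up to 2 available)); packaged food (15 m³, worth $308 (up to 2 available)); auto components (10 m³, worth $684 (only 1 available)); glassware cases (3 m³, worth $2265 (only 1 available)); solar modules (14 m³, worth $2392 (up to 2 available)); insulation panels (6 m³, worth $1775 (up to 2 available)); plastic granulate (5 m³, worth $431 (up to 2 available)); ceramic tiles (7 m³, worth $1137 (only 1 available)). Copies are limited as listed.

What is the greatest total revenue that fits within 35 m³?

8916

Density check — glassware cases 755.00, insulation panels 295.83, electronics pallets 191.62, solar modules 170.86 are the best per m³.
Taking the top-ratio shipments first gives 2×electronics pallets + glassware cases + 2×insulation panels for 8881 (31 m³).
The 8 m³ tied up in electronics pallets is better spent on plastic granulate + ceramic tiles — total rises to 8916 (35 m³).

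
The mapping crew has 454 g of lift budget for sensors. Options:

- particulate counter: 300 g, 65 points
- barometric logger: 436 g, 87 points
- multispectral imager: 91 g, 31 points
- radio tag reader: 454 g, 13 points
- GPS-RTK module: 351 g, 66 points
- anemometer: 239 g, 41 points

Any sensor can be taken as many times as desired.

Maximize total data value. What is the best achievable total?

124

Density check — multispectral imager 0.34, particulate counter 0.22, barometric logger 0.20, GPS-RTK module 0.19 are the best per g.
4×multispectral imager uses 364 of the 454 g and totals 124.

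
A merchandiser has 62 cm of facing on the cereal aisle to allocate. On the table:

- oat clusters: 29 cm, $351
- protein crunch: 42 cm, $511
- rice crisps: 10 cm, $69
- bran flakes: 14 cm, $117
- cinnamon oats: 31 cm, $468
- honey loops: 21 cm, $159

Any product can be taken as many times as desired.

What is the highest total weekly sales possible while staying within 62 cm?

936

Density check — cinnamon oats 15.10, protein crunch 12.17, oat clusters 12.10, bran flakes 8.36 are the best per cm.
Best packing: 2×cinnamon oats — 62 cm, 936 total.
Nothing else within 62 cm beats 936.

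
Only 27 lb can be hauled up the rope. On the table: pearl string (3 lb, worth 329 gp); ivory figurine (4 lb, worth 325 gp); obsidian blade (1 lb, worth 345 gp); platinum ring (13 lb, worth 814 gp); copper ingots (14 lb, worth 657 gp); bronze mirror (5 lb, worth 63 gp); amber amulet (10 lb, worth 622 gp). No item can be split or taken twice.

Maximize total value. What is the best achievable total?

By value per lb: obsidian blade 345.00, pearl string 109.67, ivory figurine 81.25, platinum ring 62.62 lead.
Greedy by ratio would take pearl string + ivory figurine + obsidian blade + platinum ring + bronze mirror: 26 lb used, total 1876.
The 9 lb tied up in ivory figurine and bronze mirror is better spent on amber amulet — total rises to 2110 (27 lb).
Runner-up pearl string + ivory figurine + obsidian blade + platinum ring + bronze mirror tops out at 1876.

2110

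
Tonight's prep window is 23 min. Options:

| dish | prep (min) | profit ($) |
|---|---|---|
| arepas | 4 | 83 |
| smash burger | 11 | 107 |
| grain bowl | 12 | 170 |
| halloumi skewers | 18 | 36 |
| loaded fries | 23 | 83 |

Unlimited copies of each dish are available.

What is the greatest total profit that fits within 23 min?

415

The ratio ordering already packs tightly: 5×arepas, 20 min, 415.
Every other selection either busts 23 min or fails to beat 415.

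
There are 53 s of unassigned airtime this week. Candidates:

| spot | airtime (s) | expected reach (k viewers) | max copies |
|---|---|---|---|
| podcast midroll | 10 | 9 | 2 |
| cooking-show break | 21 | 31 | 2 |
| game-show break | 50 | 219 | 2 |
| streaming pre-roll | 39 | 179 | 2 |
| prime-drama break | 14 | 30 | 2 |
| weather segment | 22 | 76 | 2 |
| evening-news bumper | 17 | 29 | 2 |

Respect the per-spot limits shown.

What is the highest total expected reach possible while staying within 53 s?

219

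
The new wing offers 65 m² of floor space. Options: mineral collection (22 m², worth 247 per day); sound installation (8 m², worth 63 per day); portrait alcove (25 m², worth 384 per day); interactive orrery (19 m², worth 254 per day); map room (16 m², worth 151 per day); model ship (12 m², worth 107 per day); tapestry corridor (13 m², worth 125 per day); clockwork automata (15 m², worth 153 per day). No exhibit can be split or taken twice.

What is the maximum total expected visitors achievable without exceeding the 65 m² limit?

826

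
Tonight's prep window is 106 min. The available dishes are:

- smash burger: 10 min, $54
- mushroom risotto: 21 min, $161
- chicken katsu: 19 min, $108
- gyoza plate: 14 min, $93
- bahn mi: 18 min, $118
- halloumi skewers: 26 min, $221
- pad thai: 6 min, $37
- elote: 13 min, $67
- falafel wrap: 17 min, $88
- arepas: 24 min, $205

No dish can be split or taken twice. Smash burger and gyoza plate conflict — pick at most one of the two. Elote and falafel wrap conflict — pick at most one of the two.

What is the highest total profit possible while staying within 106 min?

798

The ratio ordering already packs tightly: mushroom risotto + gyoza plate + bahn mi + halloumi skewers + arepas, 103 min, 798.
That's the maximum — no feasible swap from here does better than 798.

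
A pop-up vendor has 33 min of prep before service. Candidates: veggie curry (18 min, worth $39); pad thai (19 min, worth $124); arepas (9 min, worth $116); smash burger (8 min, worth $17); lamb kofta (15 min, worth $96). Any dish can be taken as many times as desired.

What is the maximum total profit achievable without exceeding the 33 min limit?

348

Density check — arepas 12.89, pad thai 6.53, lamb kofta 6.40 are the best per min.
The ratio ordering already packs tightly: 3×arepas, 27 min, 348.
Every other selection either busts 33 min or fails to beat 348.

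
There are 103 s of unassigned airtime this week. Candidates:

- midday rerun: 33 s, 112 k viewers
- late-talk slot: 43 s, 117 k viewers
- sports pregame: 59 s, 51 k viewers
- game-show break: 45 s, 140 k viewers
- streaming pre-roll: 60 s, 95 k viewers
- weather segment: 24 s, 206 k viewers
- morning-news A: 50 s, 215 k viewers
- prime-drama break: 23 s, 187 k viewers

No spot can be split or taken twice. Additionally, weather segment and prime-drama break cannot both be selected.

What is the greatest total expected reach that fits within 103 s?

Ranking by ratio (expected reach/s): weather segment 8.58, prime-drama break 8.13, morning-news A 4.30, midday rerun 3.39.
Taking midday rerun + game-show break + weather segment: 102 s used, 458 in expected reach.
Runner-up midday rerun + game-show break + prime-drama break tops out at 439.

458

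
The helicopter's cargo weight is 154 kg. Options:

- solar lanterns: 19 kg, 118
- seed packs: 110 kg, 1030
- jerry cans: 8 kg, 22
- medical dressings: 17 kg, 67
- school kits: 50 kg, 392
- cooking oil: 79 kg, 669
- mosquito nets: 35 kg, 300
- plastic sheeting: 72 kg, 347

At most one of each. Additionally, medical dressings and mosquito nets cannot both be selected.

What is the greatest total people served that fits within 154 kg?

1352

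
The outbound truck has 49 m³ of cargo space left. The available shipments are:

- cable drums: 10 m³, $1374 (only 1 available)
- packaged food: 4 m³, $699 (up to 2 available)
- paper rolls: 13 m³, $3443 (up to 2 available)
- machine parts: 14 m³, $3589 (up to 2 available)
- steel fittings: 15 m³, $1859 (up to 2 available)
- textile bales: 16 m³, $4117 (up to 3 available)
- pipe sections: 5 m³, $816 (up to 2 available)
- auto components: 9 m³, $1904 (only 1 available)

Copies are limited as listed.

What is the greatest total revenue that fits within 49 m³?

12379

Filling by ratio: packaged food + 2×paper rolls + textile bales for 11702, with 3 m³ left unused.
Dropping packaged food and textile bales frees 20 m³; slotting in machine parts + auto components (23 m³) lifts the total to 12379 at 49 m³.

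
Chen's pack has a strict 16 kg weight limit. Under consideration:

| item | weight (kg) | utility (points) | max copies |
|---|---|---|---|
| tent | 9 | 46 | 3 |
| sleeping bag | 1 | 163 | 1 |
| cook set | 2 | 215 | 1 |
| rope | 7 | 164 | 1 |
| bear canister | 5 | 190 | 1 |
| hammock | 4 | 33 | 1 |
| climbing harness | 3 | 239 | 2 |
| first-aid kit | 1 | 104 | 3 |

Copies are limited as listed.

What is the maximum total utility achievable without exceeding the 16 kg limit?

Density check — sleeping bag 163.00, cook set 107.50, first-aid kit 104.00 are the best per kg.
A density-first pass picks sleeping bag + cook set + hammock + 2×climbing harness + 3×first-aid kit — 1201 at 16 kg.
The 5 kg tied up in hammock and first-aid kit is better spent on bear canister — total rises to 1254 (16 kg).
Nothing else within 16 kg beats 1254.

1254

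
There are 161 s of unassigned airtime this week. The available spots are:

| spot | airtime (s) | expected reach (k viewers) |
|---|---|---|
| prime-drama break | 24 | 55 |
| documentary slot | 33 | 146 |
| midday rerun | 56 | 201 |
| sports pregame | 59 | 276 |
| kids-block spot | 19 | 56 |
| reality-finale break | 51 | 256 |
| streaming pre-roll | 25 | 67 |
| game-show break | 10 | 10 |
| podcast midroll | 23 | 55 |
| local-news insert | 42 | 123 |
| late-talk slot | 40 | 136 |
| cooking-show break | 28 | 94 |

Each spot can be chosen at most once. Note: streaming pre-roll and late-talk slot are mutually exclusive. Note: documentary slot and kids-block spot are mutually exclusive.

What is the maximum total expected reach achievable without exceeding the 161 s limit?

688

Taking documentary slot + sports pregame + reality-finale break + game-show break: 153 s used, 688 in expected reach.
The closest alternative, sports pregame + kids-block spot + reality-finale break + cooking-show break, reaches only 682.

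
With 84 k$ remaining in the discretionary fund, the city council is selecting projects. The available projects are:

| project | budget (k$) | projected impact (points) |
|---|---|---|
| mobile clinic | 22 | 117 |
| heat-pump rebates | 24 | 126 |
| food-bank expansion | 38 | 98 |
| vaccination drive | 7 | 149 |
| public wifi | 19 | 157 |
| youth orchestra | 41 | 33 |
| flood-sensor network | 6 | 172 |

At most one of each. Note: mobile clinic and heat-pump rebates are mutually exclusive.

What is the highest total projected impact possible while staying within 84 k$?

Density check — flood-sensor network 28.67, vaccination drive 21.29, public wifi 8.26 are the best per k$.
Heat-pump rebates + vaccination drive + public wifi + flood-sensor network uses 56 of the 84 k$ and totals 604.

604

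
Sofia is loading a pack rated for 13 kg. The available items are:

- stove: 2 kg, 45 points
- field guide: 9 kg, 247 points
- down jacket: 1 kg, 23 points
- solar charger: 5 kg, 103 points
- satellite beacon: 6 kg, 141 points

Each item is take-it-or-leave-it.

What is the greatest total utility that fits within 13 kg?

The ratio ordering already packs tightly: stove + field guide + down jacket, 12 kg, 315.
The closest alternative, stove + field guide, reaches only 292.

315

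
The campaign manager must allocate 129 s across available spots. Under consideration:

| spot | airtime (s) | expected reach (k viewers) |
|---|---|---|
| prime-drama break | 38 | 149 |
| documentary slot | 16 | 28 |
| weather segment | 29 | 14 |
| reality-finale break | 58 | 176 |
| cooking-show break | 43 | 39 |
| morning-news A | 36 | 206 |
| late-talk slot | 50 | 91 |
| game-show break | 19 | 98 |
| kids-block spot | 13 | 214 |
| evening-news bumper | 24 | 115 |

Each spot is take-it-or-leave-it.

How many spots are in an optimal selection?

The maximum expected reach within 129 s is 712.
prime-drama break + documentary slot + morning-news A + kids-block spot + evening-news bumper hits 712 at 127 s.
Every optimal selection uses 5 spots.

5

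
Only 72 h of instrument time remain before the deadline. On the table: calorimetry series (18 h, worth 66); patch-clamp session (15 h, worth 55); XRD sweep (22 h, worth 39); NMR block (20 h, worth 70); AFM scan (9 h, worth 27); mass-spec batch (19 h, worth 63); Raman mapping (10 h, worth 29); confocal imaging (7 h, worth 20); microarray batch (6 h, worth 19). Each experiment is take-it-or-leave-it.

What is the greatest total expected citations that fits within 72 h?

Calorimetry series + patch-clamp session + NMR block + mass-spec batch uses 72 of the 72 h and totals 254.
The closest alternative, calorimetry series + patch-clamp session + NMR block + AFM scan + Raman mapping, reaches only 247.

254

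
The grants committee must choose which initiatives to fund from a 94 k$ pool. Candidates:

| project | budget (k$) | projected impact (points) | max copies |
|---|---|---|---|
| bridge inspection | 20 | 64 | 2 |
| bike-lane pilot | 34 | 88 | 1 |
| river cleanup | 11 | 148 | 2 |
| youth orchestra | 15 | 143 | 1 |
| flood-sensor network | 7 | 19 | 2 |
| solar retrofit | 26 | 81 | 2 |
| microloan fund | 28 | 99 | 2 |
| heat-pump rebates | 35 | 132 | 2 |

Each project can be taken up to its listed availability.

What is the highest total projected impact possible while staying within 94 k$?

637

By projected impact per k$: river cleanup 13.45, youth orchestra 9.53, heat-pump rebates 3.77, microloan fund 3.54 lead.
Taking the top-ratio projects first gives bridge inspection + 2×river cleanup + youth orchestra + heat-pump rebates for 635 (92 k$).
Replace bridge inspection and heat-pump rebates with 2×microloan fund: the trade gains 2 net, giving 637 at 93 k$.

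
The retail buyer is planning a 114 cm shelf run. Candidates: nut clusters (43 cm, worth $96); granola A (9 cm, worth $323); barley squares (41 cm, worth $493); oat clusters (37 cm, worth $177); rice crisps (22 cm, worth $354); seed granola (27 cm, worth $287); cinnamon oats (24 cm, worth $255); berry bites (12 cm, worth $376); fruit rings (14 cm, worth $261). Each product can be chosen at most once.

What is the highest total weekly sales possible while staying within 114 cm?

1856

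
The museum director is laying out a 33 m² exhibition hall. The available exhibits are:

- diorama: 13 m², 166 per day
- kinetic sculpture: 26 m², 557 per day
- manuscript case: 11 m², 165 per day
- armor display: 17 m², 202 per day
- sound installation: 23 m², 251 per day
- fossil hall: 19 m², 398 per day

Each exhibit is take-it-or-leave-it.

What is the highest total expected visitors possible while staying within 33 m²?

The ratio heuristic lands on kinetic sculpture (557) but leaves 7 m² idle.
The 26 m² tied up in kinetic sculpture is better spent on diorama + fossil hall — total rises to 564 (32 m²).
No other feasible combination exceeds 564.

564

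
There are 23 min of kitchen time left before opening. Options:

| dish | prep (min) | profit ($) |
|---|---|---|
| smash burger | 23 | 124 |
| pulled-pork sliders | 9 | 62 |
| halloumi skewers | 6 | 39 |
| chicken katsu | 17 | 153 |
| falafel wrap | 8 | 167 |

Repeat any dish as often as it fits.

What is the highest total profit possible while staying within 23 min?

373

Best packing: halloumi skewers + 2×falafel wrap — 22 min, 373 total.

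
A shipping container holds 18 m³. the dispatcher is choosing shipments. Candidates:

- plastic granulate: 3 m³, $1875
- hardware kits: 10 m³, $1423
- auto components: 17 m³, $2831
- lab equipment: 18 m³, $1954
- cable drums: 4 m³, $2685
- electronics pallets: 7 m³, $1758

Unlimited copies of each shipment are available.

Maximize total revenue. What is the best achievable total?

Density check — cable drums 671.25, plastic granulate 625.00, electronics pallets 251.14 are the best per m³.
Filling by ratio: 4×cable drums for 10740, with 2 m³ left unused.
Dropping cable drums frees 4 m³; slotting in 2×plastic granulate (6 m³) lifts the total to 11805 at 18 m³.
No other feasible combination exceeds 11805.

11805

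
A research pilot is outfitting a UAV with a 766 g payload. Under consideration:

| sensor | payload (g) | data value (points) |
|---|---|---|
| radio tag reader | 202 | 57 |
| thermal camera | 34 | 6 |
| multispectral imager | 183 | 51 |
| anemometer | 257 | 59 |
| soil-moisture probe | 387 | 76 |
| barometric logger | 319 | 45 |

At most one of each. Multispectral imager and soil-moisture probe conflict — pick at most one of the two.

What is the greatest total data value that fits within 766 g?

173

By data value per g: radio tag reader 0.28, multispectral imager 0.28, anemometer 0.23, soil-moisture probe 0.20 lead.
Best packing: radio tag reader + thermal camera + multispectral imager + anemometer — 676 g, 173 total.
The closest alternative, radio tag reader + multispectral imager + anemometer, reaches only 167.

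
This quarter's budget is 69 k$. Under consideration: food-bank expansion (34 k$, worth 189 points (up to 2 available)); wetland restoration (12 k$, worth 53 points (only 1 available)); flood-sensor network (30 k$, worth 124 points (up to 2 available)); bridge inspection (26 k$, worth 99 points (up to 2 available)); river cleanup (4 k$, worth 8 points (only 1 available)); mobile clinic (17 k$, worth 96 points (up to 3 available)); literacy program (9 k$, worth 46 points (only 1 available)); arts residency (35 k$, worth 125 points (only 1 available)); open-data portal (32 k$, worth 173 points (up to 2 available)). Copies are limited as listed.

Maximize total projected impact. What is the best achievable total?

381

Taking the top-ratio projects first gives river cleanup + 3×mobile clinic + literacy program for 342 (64 k$).
Dropping river cleanup and mobile clinic and literacy program frees 30 k$; slotting in food-bank expansion (34 k$) lifts the total to 381 at 68 k$.
Every other selection either busts 69 k$ or exceeds an availability limit or fails to beat 381.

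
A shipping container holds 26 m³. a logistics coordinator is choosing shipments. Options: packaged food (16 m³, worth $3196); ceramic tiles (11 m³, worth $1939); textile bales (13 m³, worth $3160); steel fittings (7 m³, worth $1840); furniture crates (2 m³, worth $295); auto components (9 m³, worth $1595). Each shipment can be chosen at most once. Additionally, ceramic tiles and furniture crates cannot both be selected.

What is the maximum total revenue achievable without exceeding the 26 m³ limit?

Density check — steel fittings 262.86, textile bales 243.08, packaged food 199.75 are the best per m³.
Filling by ratio: textile bales + steel fittings + furniture crates for 5295, with 4 m³ left unused.
The 13 m³ tied up in textile bales is better spent on packaged food — total rises to 5331 (25 m³).
The closest alternative, textile bales + steel fittings + furniture crates, reaches only 5295.

5331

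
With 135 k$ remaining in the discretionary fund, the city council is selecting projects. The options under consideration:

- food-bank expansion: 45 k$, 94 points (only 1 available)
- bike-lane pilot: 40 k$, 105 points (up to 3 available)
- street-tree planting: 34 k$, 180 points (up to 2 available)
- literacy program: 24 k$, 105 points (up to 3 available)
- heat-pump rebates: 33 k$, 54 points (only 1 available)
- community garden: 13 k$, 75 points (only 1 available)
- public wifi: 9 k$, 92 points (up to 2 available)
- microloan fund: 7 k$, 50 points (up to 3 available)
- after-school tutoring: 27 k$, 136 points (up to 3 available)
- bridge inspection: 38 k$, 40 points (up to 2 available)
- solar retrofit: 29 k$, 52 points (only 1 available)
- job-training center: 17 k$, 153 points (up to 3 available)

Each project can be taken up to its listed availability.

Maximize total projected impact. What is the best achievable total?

Community garden + 2×public wifi + 3×microloan fund + after-school tutoring + 3×job-training center uses 130 of the 135 k$ and totals 1004.
Nothing else within 135 k$ beats 1004.

1004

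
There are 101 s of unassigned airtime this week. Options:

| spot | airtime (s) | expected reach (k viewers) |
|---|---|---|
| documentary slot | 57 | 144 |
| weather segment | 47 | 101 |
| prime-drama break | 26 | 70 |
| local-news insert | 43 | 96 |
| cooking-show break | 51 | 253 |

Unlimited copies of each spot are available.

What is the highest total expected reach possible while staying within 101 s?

354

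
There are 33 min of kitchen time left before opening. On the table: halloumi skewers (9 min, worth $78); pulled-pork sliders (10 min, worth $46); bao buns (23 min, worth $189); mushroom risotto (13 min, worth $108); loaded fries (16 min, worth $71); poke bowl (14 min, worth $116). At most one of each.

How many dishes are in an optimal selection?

2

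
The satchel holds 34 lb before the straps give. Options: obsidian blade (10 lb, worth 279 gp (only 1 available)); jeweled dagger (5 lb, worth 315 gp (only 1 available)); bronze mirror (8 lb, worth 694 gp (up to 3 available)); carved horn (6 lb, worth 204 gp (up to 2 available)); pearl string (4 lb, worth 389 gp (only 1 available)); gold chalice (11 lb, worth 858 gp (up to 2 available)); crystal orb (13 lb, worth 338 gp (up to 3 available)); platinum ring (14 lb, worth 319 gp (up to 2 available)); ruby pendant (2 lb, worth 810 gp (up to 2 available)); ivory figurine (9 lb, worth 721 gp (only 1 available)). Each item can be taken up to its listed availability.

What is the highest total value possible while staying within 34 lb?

Ranking by ratio (value/lb): ruby pendant 405.00, pearl string 97.25, bronze mirror 86.75, ivory figurine 80.11.
Taking the top-ratio items first gives 3×bronze mirror + pearl string + 2×ruby pendant for 4091 (32 lb).
The 8 lb tied up in bronze mirror is better spent on ivory figurine — total rises to 4118 (33 lb).
That's the maximum — no swap from here does better than 4118.

4118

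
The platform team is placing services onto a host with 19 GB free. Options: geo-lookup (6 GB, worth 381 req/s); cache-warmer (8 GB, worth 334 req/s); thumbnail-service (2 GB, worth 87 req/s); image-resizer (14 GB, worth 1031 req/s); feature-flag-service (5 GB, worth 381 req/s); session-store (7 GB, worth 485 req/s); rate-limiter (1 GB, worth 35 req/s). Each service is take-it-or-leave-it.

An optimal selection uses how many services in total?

2

The maximum throughput within 19 GB is 1412.
image-resizer + feature-flag-service hits 1412 at 19 GB.
All optima have 2 services.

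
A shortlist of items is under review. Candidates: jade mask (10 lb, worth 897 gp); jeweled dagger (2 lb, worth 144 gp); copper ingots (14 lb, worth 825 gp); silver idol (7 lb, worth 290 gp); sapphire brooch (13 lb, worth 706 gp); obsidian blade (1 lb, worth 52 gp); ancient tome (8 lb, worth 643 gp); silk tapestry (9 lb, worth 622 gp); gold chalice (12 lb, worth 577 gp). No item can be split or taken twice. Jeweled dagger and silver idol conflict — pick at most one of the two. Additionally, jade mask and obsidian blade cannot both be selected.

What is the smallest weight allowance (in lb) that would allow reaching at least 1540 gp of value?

18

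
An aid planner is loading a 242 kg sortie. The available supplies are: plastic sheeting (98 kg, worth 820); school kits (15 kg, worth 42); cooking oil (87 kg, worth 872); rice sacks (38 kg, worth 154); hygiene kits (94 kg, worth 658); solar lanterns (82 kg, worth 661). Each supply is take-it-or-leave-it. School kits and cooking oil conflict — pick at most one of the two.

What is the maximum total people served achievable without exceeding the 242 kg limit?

1846

Plastic sheeting + cooking oil + rice sacks uses 223 of the 242 kg and totals 1846.
Next best is plastic sheeting + cooking oil at 1692 (185 kg) — short by 154.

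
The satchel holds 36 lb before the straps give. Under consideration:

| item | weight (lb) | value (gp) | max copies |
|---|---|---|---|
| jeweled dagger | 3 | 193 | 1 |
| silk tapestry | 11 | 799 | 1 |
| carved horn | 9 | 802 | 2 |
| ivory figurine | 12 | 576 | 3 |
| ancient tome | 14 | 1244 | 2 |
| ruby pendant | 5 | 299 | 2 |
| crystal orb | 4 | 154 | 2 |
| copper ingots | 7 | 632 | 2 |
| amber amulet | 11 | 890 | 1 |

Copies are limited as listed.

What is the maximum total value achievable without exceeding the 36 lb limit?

3126

By value per lb: copper ingots 90.29, carved horn 89.11, ancient tome 88.86, amber amulet 80.91 lead.
The ratio heuristic lands on jeweled dagger + 2×carved horn + 2×copper ingots (3061) but leaves 1 lb idle.
Replace jeweled dagger and copper ingots with amber amulet: the trade gains 65 net, giving 3126 at 36 lb.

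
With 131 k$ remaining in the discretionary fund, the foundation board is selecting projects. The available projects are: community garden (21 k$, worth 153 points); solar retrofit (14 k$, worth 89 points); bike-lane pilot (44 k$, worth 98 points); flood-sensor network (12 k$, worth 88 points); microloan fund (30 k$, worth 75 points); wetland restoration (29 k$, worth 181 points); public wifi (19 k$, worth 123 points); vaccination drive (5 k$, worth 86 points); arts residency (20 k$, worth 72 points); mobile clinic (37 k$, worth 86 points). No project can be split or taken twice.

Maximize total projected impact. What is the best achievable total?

795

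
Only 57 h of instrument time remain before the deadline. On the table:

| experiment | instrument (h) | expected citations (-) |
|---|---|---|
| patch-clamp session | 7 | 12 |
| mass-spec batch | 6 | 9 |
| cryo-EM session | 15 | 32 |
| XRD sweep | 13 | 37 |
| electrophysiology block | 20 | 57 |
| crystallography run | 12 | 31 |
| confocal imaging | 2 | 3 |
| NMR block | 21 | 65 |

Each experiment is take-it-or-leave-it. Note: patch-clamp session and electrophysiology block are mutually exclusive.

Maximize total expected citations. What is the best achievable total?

Best packing: XRD sweep + electrophysiology block + confocal imaging + NMR block — 56 h, 162 total.
The spare 1 h is too small for any remaining experiment, and no feasible exchange beats 162.

162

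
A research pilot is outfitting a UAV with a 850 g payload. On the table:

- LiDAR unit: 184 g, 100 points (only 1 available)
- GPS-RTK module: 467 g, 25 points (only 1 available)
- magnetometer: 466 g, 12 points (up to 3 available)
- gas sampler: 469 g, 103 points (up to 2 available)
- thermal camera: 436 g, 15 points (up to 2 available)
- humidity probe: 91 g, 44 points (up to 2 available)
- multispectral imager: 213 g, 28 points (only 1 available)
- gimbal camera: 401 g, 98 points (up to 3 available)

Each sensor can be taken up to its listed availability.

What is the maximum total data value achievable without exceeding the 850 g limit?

291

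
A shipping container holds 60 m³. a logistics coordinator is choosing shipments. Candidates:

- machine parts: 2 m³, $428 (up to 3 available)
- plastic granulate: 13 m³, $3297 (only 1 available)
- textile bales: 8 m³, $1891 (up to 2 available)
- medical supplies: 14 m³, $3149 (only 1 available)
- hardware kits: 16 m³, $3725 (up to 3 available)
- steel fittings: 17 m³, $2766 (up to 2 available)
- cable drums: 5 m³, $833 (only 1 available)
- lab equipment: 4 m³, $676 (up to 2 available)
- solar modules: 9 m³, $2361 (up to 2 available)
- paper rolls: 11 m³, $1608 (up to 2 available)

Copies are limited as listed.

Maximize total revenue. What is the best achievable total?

14491

The ratio heuristic lands on 3×machine parts + plastic granulate + 2×textile bales + lab equipment + 2×solar modules (13761) but leaves 3 m³ idle.
Using the slack differently, machine parts + textile bales + 2×hardware kits + 2×solar modules comes to 14491 at 60 m³.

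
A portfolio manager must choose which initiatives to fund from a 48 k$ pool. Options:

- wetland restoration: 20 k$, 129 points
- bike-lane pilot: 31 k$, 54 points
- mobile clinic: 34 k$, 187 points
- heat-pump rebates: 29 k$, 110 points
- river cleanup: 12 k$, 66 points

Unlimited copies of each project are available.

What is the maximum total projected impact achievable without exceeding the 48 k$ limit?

264

By projected impact per k$: wetland restoration 6.45, mobile clinic 5.50, river cleanup 5.50, heat-pump rebates 3.79 lead.
Filling by ratio: 2×wetland restoration for 258, with 8 k$ left unused.
The 40 k$ tied up in 2×wetland restoration is better spent on 4×river cleanup — total rises to 264 (48 k$).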